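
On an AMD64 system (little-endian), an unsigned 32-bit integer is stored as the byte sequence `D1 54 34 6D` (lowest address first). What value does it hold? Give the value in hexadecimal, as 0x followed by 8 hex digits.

Little-endian stores the least-significant byte at the lowest address.
Reassemble most-significant byte first: 6D 34 54 D1 → 0x6D3454D1.

0x6D3454D1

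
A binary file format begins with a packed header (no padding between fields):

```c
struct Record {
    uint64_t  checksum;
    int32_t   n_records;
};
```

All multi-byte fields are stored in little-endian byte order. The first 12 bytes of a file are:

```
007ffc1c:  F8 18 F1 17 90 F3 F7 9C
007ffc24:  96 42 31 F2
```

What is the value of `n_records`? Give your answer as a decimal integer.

-231652714

`n_records` follows `checksum` (8 bytes), so it starts at byte offset 8 and occupies 4 bytes.
Bytes at offsets 8..11: 96 42 31 F2.
In little-endian order the low byte comes first in memory.
Reassemble most-significant byte first: F2 31 42 96 → 0xF2314296.
Top bit is set, so as a signed 32-bit value this is 0xF2314296 − 2^32 = -231652714.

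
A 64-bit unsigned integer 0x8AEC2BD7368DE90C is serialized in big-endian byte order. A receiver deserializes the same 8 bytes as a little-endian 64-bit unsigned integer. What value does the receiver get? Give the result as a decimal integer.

Stored big-endian, the bytes at ascending addresses are 8A EC 2B D7 36 8D E9 0C.
Read back as little-endian, the first byte is least significant, giving 0x0CE98D36D72BEC8A.
0x0CE98D36D72BEC8A = 930430064706448522.

930430064706448522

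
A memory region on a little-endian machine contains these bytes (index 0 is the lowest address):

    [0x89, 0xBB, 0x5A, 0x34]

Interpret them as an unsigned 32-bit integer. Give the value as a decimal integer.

In little-endian order the low byte comes first in memory.
Reassemble most-significant byte first: 34 5A BB 89 → 0x345ABB89.
0x345ABB89 = 878361481.

878361481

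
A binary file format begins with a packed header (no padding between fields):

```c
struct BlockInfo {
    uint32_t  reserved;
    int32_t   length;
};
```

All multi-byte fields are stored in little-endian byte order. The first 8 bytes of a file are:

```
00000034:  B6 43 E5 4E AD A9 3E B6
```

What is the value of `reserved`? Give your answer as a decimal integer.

`reserved` is the first field, at byte offset 0, occupying 4 bytes.
Bytes at offsets 0..3: B6 43 E5 4E.
Little-endian stores the least-significant byte at the lowest address.
Reassemble most-significant byte first: 4E E5 43 B6 → 0x4EE543B6.
0x4EE543B6 = 1323647926.

1323647926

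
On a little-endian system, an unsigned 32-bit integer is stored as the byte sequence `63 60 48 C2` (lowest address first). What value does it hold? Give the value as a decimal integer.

In little-endian order the low byte comes first in memory.
Reassemble most-significant byte first: C2 48 60 63 → 0xC2486063.
0xC2486063 = 3259523171.

3259523171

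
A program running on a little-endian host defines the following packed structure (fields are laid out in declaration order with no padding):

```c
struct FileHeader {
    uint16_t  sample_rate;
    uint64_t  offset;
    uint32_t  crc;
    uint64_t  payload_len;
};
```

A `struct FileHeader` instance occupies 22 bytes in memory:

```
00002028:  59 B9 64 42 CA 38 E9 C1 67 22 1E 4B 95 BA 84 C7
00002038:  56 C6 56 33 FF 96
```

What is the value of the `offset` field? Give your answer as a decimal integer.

2479163327315067492

`offset` follows `sample_rate` (2 bytes), so it starts at byte offset 2 and occupies 8 bytes.
Bytes at offsets 2..9: 64 42 CA 38 E9 C1 67 22.
Little-endian: lowest address holds the least-significant byte.
Reassemble most-significant byte first: 22 67 C1 E9 38 CA 42 64 → 0x2267C1E938CA4264.
0x2267C1E938CA4264 = 2479163327315067492.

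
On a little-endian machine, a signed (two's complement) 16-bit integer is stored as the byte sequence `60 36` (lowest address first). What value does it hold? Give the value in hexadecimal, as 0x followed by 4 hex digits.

0x3660

Little-endian: lowest address holds the least-significant byte.
Reassemble most-significant byte first: 36 60 → 0x3660.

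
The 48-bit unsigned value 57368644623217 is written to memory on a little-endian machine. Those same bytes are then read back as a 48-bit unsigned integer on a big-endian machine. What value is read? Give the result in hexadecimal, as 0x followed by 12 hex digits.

0x711BAF2D2D34

57368644623217 in 48-bit hexadecimal is 0x342D2DAF1B71.
Stored little-endian, the bytes at ascending addresses are 71 1B AF 2D 2D 34.
Read back as big-endian, the last byte is least significant, giving 0x711BAF2D2D34.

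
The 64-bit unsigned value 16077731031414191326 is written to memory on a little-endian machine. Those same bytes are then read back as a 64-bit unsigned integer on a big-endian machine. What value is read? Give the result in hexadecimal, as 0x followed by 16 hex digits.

0xDEB4B78930931FDF

16077731031414191326 in 64-bit hexadecimal is 0xDF1F933089B7B4DE.
Stored little-endian, the bytes at ascending addresses are DE B4 B7 89 30 93 1F DF.
Read back as big-endian, the last byte is least significant, giving 0xDEB4B78930931FDF.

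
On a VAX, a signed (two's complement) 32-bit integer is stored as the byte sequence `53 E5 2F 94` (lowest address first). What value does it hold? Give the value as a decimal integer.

-1808800429

Little-endian: lowest address holds the least-significant byte.
Reassemble most-significant byte first: 94 2F E5 53 → 0x942FE553.
Top bit is set, so as a signed 32-bit value this is 0x942FE553 − 2^32 = -1808800429.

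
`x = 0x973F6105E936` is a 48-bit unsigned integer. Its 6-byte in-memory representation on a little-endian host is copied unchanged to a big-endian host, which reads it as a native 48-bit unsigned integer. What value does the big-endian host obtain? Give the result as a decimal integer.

60374445539223

Stored little-endian, the bytes at ascending addresses are 36 E9 05 61 3F 97.
Read back as big-endian, the last byte is least significant, giving 0x36E905613F97.
0x36E905613F97 = 60374445539223.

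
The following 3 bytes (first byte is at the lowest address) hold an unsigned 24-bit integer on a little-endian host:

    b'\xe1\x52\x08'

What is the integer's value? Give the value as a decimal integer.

545505

In little-endian order the low byte comes first in memory.
Reassemble most-significant byte first: 08 52 E1 → 0x0852E1.
0x0852E1 = 545505.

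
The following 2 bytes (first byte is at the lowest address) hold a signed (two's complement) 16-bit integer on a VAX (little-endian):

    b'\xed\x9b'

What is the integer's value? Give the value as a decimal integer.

In little-endian order the low byte comes first in memory.
Reassemble most-significant byte first: 9B ED → 0x9BED.
Top bit is set, so as a signed 16-bit value this is 0x9BED − 2^16 = -25619.

-25619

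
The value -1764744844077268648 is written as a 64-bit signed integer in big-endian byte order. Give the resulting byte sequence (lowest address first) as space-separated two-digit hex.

E7 82 5D EA 11 92 81 58

Two's complement of -1764744844077268648 in 64 bits: 1764744844077268648 = 0x187DA215EE6D7EA8; invert → 0xE7825DEA11928157; add 1 → 0xE7825DEA11928158.
Split into bytes (most-significant first): E7 82 5D EA 11 92 81 58.
Big-endian: lowest address holds the most-significant byte.
So the memory order matches the most-significant-first order: E7 82 5D EA 11 92 81 58.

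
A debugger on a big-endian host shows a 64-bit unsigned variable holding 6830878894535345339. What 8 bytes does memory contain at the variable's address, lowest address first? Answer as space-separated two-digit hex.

5E CC 28 29 BC 7E 04 BB

6830878894535345339 in hexadecimal, padded to 64 bits, is 0x5ECC2829BC7E04BB.
Split into bytes (most-significant first): 5E CC 28 29 BC 7E 04 BB.
In big-endian order the high byte comes first in memory.
So the memory order matches the most-significant-first order: 5E CC 28 29 BC 7E 04 BB.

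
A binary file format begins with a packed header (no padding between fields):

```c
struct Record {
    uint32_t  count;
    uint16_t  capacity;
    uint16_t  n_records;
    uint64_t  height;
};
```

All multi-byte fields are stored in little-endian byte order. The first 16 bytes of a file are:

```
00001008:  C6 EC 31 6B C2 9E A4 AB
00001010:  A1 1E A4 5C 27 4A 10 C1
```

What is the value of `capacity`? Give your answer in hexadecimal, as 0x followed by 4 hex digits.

0x9EC2

`capacity` follows `count` (4 bytes), so it starts at byte offset 4 and occupies 2 bytes.
Bytes at offsets 4..5: C2 9E.
In little-endian order the low byte comes first in memory.
Reassemble most-significant byte first: 9E C2 → 0x9EC2.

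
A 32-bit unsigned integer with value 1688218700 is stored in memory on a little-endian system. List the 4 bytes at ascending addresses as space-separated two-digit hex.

4C 2C A0 64

1688218700 in hexadecimal, padded to 32 bits, is 0x64A02C4C.
Split into bytes (most-significant first): 64 A0 2C 4C.
Little-endian stores the least-significant byte at the lowest address.
So at ascending addresses the bytes are 4C 2C A0 64.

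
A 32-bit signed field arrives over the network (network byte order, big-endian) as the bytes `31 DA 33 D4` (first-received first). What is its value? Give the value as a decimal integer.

836383700

In big-endian order the high byte comes first in memory.
The bytes are already most-significant first: 0x31DA33D4.
0x31DA33D4 = 836383700.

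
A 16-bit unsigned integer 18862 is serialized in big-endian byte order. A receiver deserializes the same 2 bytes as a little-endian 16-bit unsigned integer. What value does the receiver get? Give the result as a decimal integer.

44617

18862 in 16-bit hexadecimal is 0x49AE.
Stored big-endian, the bytes at ascending addresses are 49 AE.
Read back as little-endian, the first byte is least significant, giving 0xAE49.
0xAE49 = 44617.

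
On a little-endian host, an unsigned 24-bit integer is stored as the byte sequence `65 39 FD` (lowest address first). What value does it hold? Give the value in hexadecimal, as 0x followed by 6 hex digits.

0xFD3965

In little-endian order the low byte comes first in memory.
Reassemble most-significant byte first: FD 39 65 → 0xFD3965.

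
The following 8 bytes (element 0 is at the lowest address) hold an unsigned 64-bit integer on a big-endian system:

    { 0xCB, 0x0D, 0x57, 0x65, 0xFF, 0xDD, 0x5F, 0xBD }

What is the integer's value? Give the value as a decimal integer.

Big-endian: lowest address holds the most-significant byte.
The bytes are already most-significant first: 0xCB0D5765FFDD5FBD.
0xCB0D5765FFDD5FBD = 14631446859992620989.

14631446859992620989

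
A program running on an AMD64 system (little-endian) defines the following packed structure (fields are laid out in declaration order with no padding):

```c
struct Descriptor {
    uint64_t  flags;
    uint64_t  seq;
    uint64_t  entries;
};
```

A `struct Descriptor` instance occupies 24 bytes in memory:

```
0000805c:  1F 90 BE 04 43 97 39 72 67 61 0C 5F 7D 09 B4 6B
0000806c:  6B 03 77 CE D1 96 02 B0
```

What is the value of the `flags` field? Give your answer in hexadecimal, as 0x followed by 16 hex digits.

0x7239974304BE901F

`flags` is the first field, at byte offset 0, occupying 8 bytes.
Bytes at offsets 0..7: 1F 90 BE 04 43 97 39 72.
In little-endian order the low byte comes first in memory.
Reassemble most-significant byte first: 72 39 97 43 04 BE 90 1F → 0x7239974304BE901F.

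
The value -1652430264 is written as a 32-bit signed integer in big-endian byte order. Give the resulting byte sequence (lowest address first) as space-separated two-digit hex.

Two's complement of -1652430264 in 32 bits: 1652430264 = 0x627E15B8; invert → 0x9D81EA47; add 1 → 0x9D81EA48.
Split into bytes (most-significant first): 9D 81 EA 48.
In big-endian order the high byte comes first in memory.
So the memory order matches the most-significant-first order: 9D 81 EA 48.

9D 81 EA 48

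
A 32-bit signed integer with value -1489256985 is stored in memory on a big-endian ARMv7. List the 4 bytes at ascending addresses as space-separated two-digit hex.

Two's complement of -1489256985 in 32 bits: 1489256985 = 0x58C44219; invert → 0xA73BBDE6; add 1 → 0xA73BBDE7.
Split into bytes (most-significant first): A7 3B BD E7.
Big-endian: lowest address holds the most-significant byte.
So the memory order matches the most-significant-first order: A7 3B BD E7.

A7 3B BD E7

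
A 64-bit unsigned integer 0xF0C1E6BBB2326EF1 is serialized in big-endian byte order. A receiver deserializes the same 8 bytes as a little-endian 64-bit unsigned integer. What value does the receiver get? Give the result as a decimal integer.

17396898153816834544

Stored big-endian, the bytes at ascending addresses are F0 C1 E6 BB B2 32 6E F1.
Read back as little-endian, the first byte is least significant, giving 0xF16E32B2BBE6C1F0.
0xF16E32B2BBE6C1F0 = 17396898153816834544.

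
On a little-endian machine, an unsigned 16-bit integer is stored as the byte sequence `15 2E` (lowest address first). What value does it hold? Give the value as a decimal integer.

In little-endian order the low byte comes first in memory.
Reassemble most-significant byte first: 2E 15 → 0x2E15.
0x2E15 = 11797.

11797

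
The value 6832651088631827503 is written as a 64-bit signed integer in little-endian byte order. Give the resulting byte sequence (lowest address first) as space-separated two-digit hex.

6832651088631827503 in hexadecimal, padded to 64 bits, is 0x5ED273F6D4160C2F.
Split into bytes (most-significant first): 5E D2 73 F6 D4 16 0C 2F.
Little-endian: lowest address holds the least-significant byte.
So at ascending addresses the bytes are 2F 0C 16 D4 F6 73 D2 5E.

2F 0C 16 D4 F6 73 D2 5E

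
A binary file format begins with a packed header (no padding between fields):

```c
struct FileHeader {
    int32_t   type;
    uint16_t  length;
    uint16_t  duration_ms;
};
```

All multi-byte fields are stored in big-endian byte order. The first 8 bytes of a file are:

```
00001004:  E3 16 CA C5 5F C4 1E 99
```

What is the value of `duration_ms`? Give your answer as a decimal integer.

`duration_ms` follows `type` (4 B), `length` (2 B), so it starts at offset 4 + 2 = 6 and occupies 2 bytes.
Bytes at offsets 6..7: 1E 99.
Big-endian: lowest address holds the most-significant byte.
The bytes are already most-significant first: 0x1E99.
0x1E99 = 7833.

7833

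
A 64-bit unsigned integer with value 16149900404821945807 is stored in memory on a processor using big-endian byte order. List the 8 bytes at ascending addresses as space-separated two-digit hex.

16149900404821945807 in hexadecimal, padded to 64 bits, is 0xE01FF8DA33596DCF.
Split into bytes (most-significant first): E0 1F F8 DA 33 59 6D CF.
Big-endian: lowest address holds the most-significant byte.
So the memory order matches the most-significant-first order: E0 1F F8 DA 33 59 6D CF.

E0 1F F8 DA 33 59 6D CF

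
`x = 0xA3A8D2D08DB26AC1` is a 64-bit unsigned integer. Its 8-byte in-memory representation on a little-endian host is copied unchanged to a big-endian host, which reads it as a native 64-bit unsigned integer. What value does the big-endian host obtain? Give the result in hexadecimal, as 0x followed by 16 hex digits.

Stored little-endian, the bytes at ascending addresses are C1 6A B2 8D D0 D2 A8 A3.
Read back as big-endian, the last byte is least significant, giving 0xC16AB28DD0D2A8A3.

0xC16AB28DD0D2A8A3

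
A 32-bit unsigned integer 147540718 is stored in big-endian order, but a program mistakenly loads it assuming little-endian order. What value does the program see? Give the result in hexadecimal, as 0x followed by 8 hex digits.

0xEE4ACB08

147540718 in 32-bit hexadecimal is 0x08CB4AEE.
Stored big-endian, the bytes at ascending addresses are 08 CB 4A EE.
Read back as little-endian, the first byte is least significant, giving 0xEE4ACB08.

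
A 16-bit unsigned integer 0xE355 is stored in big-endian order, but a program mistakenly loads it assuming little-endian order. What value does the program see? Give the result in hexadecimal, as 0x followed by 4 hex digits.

Stored big-endian, the bytes at ascending addresses are E3 55.
Read back as little-endian, the first byte is least significant, giving 0x55E3.

0x55E3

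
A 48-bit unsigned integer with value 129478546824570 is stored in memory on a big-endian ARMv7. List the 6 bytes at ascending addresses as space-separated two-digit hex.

75 C2 92 CA 1D 7A

129478546824570 in hexadecimal, padded to 48 bits, is 0x75C292CA1D7A.
Split into bytes (most-significant first): 75 C2 92 CA 1D 7A.
Big-endian stores the most-significant byte at the lowest address.
So the memory order matches the most-significant-first order: 75 C2 92 CA 1D 7A.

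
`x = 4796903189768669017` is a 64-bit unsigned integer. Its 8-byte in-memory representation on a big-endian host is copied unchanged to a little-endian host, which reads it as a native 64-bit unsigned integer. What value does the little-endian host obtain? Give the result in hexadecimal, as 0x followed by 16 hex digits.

0x5987193809069242

4796903189768669017 in 64-bit hexadecimal is 0x4292060938198759.
Stored big-endian, the bytes at ascending addresses are 42 92 06 09 38 19 87 59.
Read back as little-endian, the first byte is least significant, giving 0x5987193809069242.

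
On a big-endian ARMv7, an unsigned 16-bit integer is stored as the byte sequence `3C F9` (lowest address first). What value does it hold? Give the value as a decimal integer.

Big-endian: lowest address holds the most-significant byte.
The bytes are already most-significant first: 0x3CF9.
0x3CF9 = 15609.

15609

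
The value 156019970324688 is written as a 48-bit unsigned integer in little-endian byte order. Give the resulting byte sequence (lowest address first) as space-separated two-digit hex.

156019970324688 in hexadecimal, padded to 48 bits, is 0x8DE63AE8B8D0.
Split into bytes (most-significant first): 8D E6 3A E8 B8 D0.
Little-endian stores the least-significant byte at the lowest address.
So at ascending addresses the bytes are D0 B8 E8 3A E6 8D.

D0 B8 E8 3A E6 8D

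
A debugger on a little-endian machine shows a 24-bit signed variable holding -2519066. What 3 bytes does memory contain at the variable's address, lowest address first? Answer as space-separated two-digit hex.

Two's complement of -2519066 in 24 bits: 2519066 = 0x26701A; invert → 0xD98FE5; add 1 → 0xD98FE6.
Split into bytes (most-significant first): D9 8F E6.
In little-endian order the low byte comes first in memory.
So at ascending addresses the bytes are E6 8F D9.

E6 8F D9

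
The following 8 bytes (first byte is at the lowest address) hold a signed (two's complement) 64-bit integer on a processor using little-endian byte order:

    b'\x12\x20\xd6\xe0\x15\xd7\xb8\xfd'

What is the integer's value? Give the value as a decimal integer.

Little-endian: lowest address holds the least-significant byte.
Reassemble most-significant byte first: FD B8 D7 15 E0 D6 20 12 → 0xFDB8D715E0D62012.
Top bit is set, so as a signed 64-bit value this is 0xFDB8D715E0D62012 − 2^64 = -164144897432608750.

-164144897432608750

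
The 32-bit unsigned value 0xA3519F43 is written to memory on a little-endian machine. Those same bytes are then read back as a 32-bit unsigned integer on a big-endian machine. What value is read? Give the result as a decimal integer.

Stored little-endian, the bytes at ascending addresses are 43 9F 51 A3.
Read back as big-endian, the last byte is least significant, giving 0x439F51A3.
0x439F51A3 = 1134514595.

1134514595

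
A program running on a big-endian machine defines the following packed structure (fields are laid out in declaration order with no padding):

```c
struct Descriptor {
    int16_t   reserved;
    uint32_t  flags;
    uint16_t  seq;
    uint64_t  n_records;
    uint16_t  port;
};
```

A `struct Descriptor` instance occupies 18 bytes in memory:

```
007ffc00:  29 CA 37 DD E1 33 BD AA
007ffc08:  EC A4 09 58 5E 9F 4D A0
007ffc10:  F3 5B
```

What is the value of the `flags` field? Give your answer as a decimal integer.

937287987

`flags` follows `reserved` (2 bytes), so it starts at byte offset 2 and occupies 4 bytes.
Bytes at offsets 2..5: 37 DD E1 33.
Big-endian stores the most-significant byte at the lowest address.
The bytes are already most-significant first: 0x37DDE133.
0x37DDE133 = 937287987.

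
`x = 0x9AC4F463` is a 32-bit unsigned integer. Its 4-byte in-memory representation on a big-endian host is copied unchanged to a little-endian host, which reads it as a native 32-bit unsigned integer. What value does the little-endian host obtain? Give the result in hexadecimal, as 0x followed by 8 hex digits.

0x63F4C49A

Stored big-endian, the bytes at ascending addresses are 9A C4 F4 63.
Read back as little-endian, the first byte is least significant, giving 0x63F4C49A.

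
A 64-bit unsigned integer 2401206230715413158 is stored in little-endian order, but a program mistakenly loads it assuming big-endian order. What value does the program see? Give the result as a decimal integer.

2401206230715413158 in 64-bit hexadecimal is 0x2152CC583E3F32A6.
Stored little-endian, the bytes at ascending addresses are A6 32 3F 3E 58 CC 52 21.
Read back as big-endian, the last byte is least significant, giving 0xA6323F3E58CC5221.
0xA6323F3E58CC5221 = 11975703896141877793.

11975703896141877793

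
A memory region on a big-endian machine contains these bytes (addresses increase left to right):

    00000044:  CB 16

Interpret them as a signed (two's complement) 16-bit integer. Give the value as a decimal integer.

In big-endian order the high byte comes first in memory.
The bytes are already most-significant first: 0xCB16.
Top bit is set, so as a signed 16-bit value this is 0xCB16 − 2^16 = -13546.

-13546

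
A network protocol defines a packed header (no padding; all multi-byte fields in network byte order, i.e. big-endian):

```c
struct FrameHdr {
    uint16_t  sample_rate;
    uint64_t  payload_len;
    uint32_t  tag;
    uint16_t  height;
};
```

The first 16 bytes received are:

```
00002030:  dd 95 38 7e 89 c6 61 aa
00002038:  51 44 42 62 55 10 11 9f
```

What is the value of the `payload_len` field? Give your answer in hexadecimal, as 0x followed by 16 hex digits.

`payload_len` follows `sample_rate` (2 bytes), so it starts at byte offset 2 and occupies 8 bytes.
Bytes at offsets 2..9: 38 7E 89 C6 61 AA 51 44.
In big-endian order the high byte comes first in memory.
The bytes are already most-significant first: 0x387E89C661AA5144.

0x387E89C661AA5144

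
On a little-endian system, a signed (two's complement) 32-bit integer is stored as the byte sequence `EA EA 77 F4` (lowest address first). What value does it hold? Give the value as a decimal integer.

In little-endian order the low byte comes first in memory.
Reassemble most-significant byte first: F4 77 EA EA → 0xF477EAEA.
Top bit is set, so as a signed 32-bit value this is 0xF477EAEA − 2^32 = -193467670.

-193467670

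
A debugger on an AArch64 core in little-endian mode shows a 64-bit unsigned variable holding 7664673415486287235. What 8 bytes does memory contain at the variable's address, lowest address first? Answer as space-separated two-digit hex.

83 AD 70 B9 DC 63 5E 6A

7664673415486287235 in hexadecimal, padded to 64 bits, is 0x6A5E63DCB970AD83.
Split into bytes (most-significant first): 6A 5E 63 DC B9 70 AD 83.
Little-endian: lowest address holds the least-significant byte.
So at ascending addresses the bytes are 83 AD 70 B9 DC 63 5E 6A.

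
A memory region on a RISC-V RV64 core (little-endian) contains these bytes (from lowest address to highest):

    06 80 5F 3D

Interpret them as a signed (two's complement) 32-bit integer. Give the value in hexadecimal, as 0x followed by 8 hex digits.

Little-endian: lowest address holds the least-significant byte.
Reassemble most-significant byte first: 3D 5F 80 06 → 0x3D5F8006.

0x3D5F8006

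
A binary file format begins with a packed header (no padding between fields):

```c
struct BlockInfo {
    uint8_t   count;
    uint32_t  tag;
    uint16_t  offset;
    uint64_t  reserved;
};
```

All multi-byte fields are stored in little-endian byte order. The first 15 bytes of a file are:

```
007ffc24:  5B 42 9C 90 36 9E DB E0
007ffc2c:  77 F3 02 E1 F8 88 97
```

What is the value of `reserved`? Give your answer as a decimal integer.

10919250941860607968

`reserved` follows `count` (1 B), `tag` (4 B), `offset` (2 B), so it starts at offset 1 + 4 + 2 = 7 and occupies 8 bytes.
Bytes at offsets 7..14: E0 77 F3 02 E1 F8 88 97.
Little-endian stores the least-significant byte at the lowest address.
Reassemble most-significant byte first: 97 88 F8 E1 02 F3 77 E0 → 0x9788F8E102F377E0.
0x9788F8E102F377E0 = 10919250941860607968.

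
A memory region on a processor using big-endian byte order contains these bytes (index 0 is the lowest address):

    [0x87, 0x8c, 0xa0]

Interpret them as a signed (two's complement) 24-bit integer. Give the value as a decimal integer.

In big-endian order the high byte comes first in memory.
The bytes are already most-significant first: 0x878CA0.
Top bit is set, so as a signed 24-bit value this is 0x878CA0 − 2^24 = -7893856.

-7893856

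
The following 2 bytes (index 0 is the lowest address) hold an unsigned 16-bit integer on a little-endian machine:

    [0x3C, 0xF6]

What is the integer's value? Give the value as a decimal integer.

63036

Little-endian: lowest address holds the least-significant byte.
Reassemble most-significant byte first: F6 3C → 0xF63C.
0xF63C = 63036.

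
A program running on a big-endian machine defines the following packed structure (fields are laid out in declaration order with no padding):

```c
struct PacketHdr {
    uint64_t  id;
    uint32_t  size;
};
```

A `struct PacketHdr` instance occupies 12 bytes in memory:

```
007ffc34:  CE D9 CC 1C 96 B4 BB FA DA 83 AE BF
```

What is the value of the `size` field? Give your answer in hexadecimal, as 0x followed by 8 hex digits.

0xDA83AEBF

`size` follows `id` (8 bytes), so it starts at byte offset 8 and occupies 4 bytes.
Bytes at offsets 8..11: DA 83 AE BF.
In big-endian order the high byte comes first in memory.
The bytes are already most-significant first: 0xDA83AEBF.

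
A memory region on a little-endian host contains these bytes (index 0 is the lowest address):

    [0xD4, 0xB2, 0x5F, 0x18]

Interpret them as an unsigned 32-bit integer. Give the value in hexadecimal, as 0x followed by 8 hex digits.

In little-endian order the low byte comes first in memory.
Reassemble most-significant byte first: 18 5F B2 D4 → 0x185FB2D4.

0x185FB2D4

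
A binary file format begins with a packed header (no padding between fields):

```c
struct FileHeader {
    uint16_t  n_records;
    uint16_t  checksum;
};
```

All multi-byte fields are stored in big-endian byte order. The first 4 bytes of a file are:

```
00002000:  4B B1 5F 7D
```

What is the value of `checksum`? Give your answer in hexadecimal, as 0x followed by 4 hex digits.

`checksum` follows `n_records` (2 bytes), so it starts at byte offset 2 and occupies 2 bytes.
Bytes at offsets 2..3: 5F 7D.
Big-endian stores the most-significant byte at the lowest address.
The bytes are already most-significant first: 0x5F7D.

0x5F7D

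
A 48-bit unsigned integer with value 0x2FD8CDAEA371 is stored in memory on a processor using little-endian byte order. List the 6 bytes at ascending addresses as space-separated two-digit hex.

Split into bytes (most-significant first): 2F D8 CD AE A3 71.
In little-endian order the low byte comes first in memory.
So at ascending addresses the bytes are 71 A3 AE CD D8 2F.

71 A3 AE CD D8 2F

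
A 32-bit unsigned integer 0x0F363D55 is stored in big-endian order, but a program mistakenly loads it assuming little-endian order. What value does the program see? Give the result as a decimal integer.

1430074895

Stored big-endian, the bytes at ascending addresses are 0F 36 3D 55.
Read back as little-endian, the first byte is least significant, giving 0x553D360F.
0x553D360F = 1430074895.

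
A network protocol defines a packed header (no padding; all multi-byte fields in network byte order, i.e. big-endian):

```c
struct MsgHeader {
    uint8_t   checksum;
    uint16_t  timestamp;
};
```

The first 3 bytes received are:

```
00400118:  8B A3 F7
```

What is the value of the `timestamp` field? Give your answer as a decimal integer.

`timestamp` follows `checksum` (1 byte), so it starts at byte offset 1 and occupies 2 bytes.
Bytes at offsets 1..2: A3 F7.
In big-endian order the high byte comes first in memory.
The bytes are already most-significant first: 0xA3F7.
0xA3F7 = 41975.

41975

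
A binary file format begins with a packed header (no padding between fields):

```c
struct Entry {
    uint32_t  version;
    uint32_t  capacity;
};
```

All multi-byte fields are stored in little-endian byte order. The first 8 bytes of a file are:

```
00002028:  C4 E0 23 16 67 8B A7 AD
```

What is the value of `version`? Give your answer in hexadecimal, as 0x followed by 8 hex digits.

0x1623E0C4

`version` is the first field, at byte offset 0, occupying 4 bytes.
Bytes at offsets 0..3: C4 E0 23 16.
Little-endian: lowest address holds the least-significant byte.
Reassemble most-significant byte first: 16 23 E0 C4 → 0x1623E0C4.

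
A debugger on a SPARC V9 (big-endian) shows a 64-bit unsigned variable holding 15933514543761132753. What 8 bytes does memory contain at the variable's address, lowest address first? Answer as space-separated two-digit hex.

DD 1F 37 0E E4 67 0C D1

15933514543761132753 in hexadecimal, padded to 64 bits, is 0xDD1F370EE4670CD1.
Split into bytes (most-significant first): DD 1F 37 0E E4 67 0C D1.
Big-endian stores the most-significant byte at the lowest address.
So the memory order matches the most-significant-first order: DD 1F 37 0E E4 67 0C D1.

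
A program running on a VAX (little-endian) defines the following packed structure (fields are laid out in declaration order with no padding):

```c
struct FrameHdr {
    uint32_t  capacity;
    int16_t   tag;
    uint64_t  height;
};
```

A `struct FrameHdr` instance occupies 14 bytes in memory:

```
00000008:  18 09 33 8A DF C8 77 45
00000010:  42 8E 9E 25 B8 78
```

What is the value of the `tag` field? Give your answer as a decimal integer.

`tag` follows `capacity` (4 bytes), so it starts at byte offset 4 and occupies 2 bytes.
Bytes at offsets 4..5: DF C8.
Little-endian: lowest address holds the least-significant byte.
Reassemble most-significant byte first: C8 DF → 0xC8DF.
Top bit is set, so as a signed 16-bit value this is 0xC8DF − 2^16 = -14113.

-14113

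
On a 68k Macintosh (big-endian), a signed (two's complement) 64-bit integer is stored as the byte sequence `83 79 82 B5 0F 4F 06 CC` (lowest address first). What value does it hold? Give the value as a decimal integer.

Big-endian stores the most-significant byte at the lowest address.
The bytes are already most-significant first: 0x837982B50F4F06CC.
Top bit is set, so as a signed 64-bit value this is 0x837982B50F4F06CC − 2^64 = -8972997068401473844.

-8972997068401473844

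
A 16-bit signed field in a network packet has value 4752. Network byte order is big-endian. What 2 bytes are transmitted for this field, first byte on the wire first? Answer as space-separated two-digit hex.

4752 in hexadecimal, padded to 16 bits, is 0x1290.
Split into bytes (most-significant first): 12 90.
Big-endian stores the most-significant byte at the lowest address.
So the memory order matches the most-significant-first order: 12 90.

12 90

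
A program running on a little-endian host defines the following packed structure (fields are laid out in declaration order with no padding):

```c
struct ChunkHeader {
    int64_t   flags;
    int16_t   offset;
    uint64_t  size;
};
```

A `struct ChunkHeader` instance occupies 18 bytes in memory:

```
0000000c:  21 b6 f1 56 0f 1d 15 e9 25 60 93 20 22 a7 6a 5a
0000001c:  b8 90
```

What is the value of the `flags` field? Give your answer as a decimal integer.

-1651381736641022431

`flags` is the first field, at byte offset 0, occupying 8 bytes.
Bytes at offsets 0..7: 21 B6 F1 56 0F 1D 15 E9.
Little-endian: lowest address holds the least-significant byte.
Reassemble most-significant byte first: E9 15 1D 0F 56 F1 B6 21 → 0xE9151D0F56F1B621.
Top bit is set, so as a signed 64-bit value this is 0xE9151D0F56F1B621 − 2^64 = -1651381736641022431.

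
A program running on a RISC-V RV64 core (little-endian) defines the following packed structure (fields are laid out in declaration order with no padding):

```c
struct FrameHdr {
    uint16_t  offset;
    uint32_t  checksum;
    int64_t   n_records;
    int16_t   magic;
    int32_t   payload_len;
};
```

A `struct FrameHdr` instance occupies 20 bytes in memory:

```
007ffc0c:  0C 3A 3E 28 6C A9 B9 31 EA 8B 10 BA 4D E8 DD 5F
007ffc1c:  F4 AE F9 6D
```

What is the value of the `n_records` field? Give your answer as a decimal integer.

`n_records` follows `offset` (2 B), `checksum` (4 B), so it starts at offset 2 + 4 = 6 and occupies 8 bytes.
Bytes at offsets 6..13: B9 31 EA 8B 10 BA 4D E8.
Little-endian stores the least-significant byte at the lowest address.
Reassemble most-significant byte first: E8 4D BA 10 8B EA 31 B9 → 0xE84DBA108BEA31B9.
Top bit is set, so as a signed 64-bit value this is 0xE84DBA108BEA31B9 − 2^64 = -1707504103473925703.

-1707504103473925703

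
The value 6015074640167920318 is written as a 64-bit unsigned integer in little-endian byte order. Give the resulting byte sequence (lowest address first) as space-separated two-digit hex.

6015074640167920318 in hexadecimal, padded to 64 bits, is 0x5379D68418AB62BE.
Split into bytes (most-significant first): 53 79 D6 84 18 AB 62 BE.
In little-endian order the low byte comes first in memory.
So at ascending addresses the bytes are BE 62 AB 18 84 D6 79 53.

BE 62 AB 18 84 D6 79 53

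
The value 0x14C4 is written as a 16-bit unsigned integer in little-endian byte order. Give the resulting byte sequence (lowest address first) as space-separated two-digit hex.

C4 14

Split into bytes (most-significant first): 14 C4.
In little-endian order the low byte comes first in memory.
So at ascending addresses the bytes are C4 14.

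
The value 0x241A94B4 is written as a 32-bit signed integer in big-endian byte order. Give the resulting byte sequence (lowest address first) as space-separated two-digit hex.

24 1A 94 B4

Split into bytes (most-significant first): 24 1A 94 B4.
In big-endian order the high byte comes first in memory.
So the memory order matches the most-significant-first order: 24 1A 94 B4.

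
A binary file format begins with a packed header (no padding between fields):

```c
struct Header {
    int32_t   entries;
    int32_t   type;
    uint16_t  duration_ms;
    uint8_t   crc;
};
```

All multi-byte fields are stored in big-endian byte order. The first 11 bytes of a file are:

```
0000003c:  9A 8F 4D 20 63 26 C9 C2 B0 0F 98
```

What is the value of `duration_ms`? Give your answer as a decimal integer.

`duration_ms` follows `entries` (4 B), `type` (4 B), so it starts at offset 4 + 4 = 8 and occupies 2 bytes.
Bytes at offsets 8..9: B0 0F.
In big-endian order the high byte comes first in memory.
The bytes are already most-significant first: 0xB00F.
0xB00F = 45071.

45071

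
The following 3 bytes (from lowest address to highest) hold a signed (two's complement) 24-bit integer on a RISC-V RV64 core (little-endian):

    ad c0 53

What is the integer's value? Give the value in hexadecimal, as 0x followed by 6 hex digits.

0x53C0AD

Little-endian: lowest address holds the least-significant byte.
Reassemble most-significant byte first: 53 C0 AD → 0x53C0AD.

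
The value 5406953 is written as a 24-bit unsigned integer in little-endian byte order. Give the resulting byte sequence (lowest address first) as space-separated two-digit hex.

5406953 in hexadecimal, padded to 24 bits, is 0x5280E9.
Split into bytes (most-significant first): 52 80 E9.
In little-endian order the low byte comes first in memory.
So at ascending addresses the bytes are E9 80 52.

E9 80 52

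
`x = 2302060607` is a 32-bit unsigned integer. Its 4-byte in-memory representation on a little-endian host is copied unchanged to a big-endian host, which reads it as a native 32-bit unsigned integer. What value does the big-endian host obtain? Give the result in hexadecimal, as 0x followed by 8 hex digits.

0x3FA83689

2302060607 in 32-bit hexadecimal is 0x8936A83F.
Stored little-endian, the bytes at ascending addresses are 3F A8 36 89.
Read back as big-endian, the last byte is least significant, giving 0x3FA83689.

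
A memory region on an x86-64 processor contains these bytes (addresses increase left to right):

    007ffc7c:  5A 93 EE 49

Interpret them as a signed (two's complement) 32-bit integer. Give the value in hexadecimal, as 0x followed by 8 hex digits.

Little-endian: lowest address holds the least-significant byte.
Reassemble most-significant byte first: 49 EE 93 5A → 0x49EE935A.

0x49EE935A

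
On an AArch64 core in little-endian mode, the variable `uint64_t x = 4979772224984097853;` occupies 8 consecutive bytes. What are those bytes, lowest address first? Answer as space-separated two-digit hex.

3D A4 88 64 74 B4 1B 45

4979772224984097853 in hexadecimal, padded to 64 bits, is 0x451BB4746488A43D.
Split into bytes (most-significant first): 45 1B B4 74 64 88 A4 3D.
Little-endian: lowest address holds the least-significant byte.
So at ascending addresses the bytes are 3D A4 88 64 74 B4 1B 45.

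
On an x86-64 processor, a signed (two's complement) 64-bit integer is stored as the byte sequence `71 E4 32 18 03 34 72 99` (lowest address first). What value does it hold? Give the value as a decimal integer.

-7389786850666027919

Little-endian stores the least-significant byte at the lowest address.
Reassemble most-significant byte first: 99 72 34 03 18 32 E4 71 → 0x997234031832E471.
Top bit is set, so as a signed 64-bit value this is 0x997234031832E471 − 2^64 = -7389786850666027919.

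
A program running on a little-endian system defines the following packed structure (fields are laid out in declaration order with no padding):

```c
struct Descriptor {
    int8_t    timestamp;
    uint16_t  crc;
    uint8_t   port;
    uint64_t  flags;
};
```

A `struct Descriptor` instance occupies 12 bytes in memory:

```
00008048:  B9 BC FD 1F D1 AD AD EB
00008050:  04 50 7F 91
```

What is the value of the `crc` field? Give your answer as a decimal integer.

64956

`crc` follows `timestamp` (1 byte), so it starts at byte offset 1 and occupies 2 bytes.
Bytes at offsets 1..2: BC FD.
Little-endian stores the least-significant byte at the lowest address.
Reassemble most-significant byte first: FD BC → 0xFDBC.
0xFDBC = 64956.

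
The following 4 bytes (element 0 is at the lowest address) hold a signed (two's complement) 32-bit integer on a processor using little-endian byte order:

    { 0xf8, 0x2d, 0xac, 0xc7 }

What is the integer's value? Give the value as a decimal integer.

-945017352

Little-endian stores the least-significant byte at the lowest address.
Reassemble most-significant byte first: C7 AC 2D F8 → 0xC7AC2DF8.
Top bit is set, so as a signed 32-bit value this is 0xC7AC2DF8 − 2^32 = -945017352.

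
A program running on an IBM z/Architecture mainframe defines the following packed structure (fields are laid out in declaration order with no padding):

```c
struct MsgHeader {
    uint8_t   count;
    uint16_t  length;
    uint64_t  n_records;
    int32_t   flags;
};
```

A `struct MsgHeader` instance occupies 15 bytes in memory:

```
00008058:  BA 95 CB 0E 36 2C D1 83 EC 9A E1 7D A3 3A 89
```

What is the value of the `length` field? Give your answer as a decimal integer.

`length` follows `count` (1 byte), so it starts at byte offset 1 and occupies 2 bytes.
Bytes at offsets 1..2: 95 CB.
Big-endian stores the most-significant byte at the lowest address.
The bytes are already most-significant first: 0x95CB.
0x95CB = 38347.

38347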